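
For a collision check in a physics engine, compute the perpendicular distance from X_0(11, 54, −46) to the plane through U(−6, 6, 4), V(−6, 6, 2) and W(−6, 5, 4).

UV = (0, 0, −2) and UW = (0, −1, 0), so a normal is n = UV × UW = (−2, 0, 0).
n = (−2, 0, 0); n·P − 12 = -34; |n| = 2; distance = 34/2 = 17.

17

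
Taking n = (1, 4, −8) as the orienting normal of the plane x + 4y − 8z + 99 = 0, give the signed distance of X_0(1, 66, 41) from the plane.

n·X_0 − (-99) = 36.
|n| = 9, so the signed distance is 36/9 = 4.

4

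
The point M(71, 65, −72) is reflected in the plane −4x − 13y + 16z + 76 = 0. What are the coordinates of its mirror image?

n = (−4, −13, 16), |n|² = 441, n·M − (-76) = -2205, so t = -2205/441 = -5.
Foot F = M − (-5)·n = (51, 0, 8); the reflection is 2F − M = (31, −65, 88).

(31, -65, 88)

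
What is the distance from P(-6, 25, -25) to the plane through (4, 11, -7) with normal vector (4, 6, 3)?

10√61/61

The plane has equation n·(r − (4, 11, -7)) = 0, i.e. n·r = 61.
Then n·(-6, 25, -25) - 61 = -10.
|n| = √(16 + 36 + 9) = √61, so the distance is |-10|/√61 = 10/√61.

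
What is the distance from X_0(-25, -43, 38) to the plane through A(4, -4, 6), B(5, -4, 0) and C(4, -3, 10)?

14√53/53

AB = (1, 0, -6) and AC = (0, 1, 4), so a normal is n = AB × AC = (6, -4, 1).
Then n·(-25, -43, 38) - 46 = 14.
|n| = √(36 + 16 + 1) = √53, so the distance is |14|/√53 = 14√53/53.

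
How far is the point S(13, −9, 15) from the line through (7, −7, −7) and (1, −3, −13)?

2√43

A direction vector is d = (−6, 4, −6).
AP = (6, −2, 22); AP·d = -176, |AP|² = 524, |d|² = 88.
distance² = |AP|² − (AP·d)²/|d|² = 524 − 30976/88 = 172, so the distance is 2√43.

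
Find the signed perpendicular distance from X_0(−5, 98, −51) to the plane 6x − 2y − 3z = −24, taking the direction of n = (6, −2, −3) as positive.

-7

n·X_0 − (-24) = -49.
|n| = 7, so the signed distance is -49/7 = -7.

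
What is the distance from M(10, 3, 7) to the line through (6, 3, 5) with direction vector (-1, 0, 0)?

Direction vector d = (-1, 0, 0).
AP = (4, 0, 2), and AP × d = (0, -2, 0).
|AP × d|² = 4 and |d|² = 1, so the distance is √4 = 2.

2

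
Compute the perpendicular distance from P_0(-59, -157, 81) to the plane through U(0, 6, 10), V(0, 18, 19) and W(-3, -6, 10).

5

UV = (0, 12, 9) and UW = (-3, -12, 0), so a normal is n = UV × UW = (108, -27, 36).
n = (108, -27, 36); n·P − 198 = 585; |n| = 117; distance = 585/117 = 5.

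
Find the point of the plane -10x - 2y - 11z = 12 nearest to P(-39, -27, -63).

n = (-10, -2, -11), |n|² = 225, and n·P − 12 = 1125.
t = 1125/225 = 5, so the foot is P − t·n = (-39, -27, -63) − 5·(-10, -2, -11) = (11, -17, -8).

(11, -17, -8)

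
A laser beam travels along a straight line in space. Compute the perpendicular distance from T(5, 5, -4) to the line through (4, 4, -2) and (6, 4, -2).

√5

A direction vector is d = (2, 0, 0).
AP = (1, 1, -2); AP·d = 2, |AP|² = 6, |d|² = 4.
distance² = |AP|² − (AP·d)²/|d|² = 6 − 4/4 = 5, so the distance is √5.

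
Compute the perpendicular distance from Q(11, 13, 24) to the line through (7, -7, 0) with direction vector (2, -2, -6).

Direction vector d = (2, -2, -6).
AP = (4, 20, 24); AP·d = -176, |AP|² = 992, |d|² = 44.
distance² = |AP|² − (AP·d)²/|d|² = 992 − 30976/44 = 288, so the distance is 12√2.

12√2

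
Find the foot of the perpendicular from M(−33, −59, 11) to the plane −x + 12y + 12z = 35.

n = (−1, 12, 12), |n|² = 289, and n·M − 35 = -578.
t = -578/289 = -2, so the foot is M − t·n = (−33, −59, 11) − (-2)·(−1, 12, 12) = (−35, −35, 35).

(-35, -35, 35)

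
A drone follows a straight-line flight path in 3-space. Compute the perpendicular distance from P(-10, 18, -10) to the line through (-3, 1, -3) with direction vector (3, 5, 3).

2√86

Direction vector d = (3, 5, 3).
AP = (-7, 17, -7); AP·d = 43, |AP|² = 387, |d|² = 43.
distance² = |AP|² − (AP·d)²/|d|² = 387 − 1849/43 = 344, so the distance is 2√86.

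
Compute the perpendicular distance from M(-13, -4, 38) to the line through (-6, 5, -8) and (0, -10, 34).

√221

A direction vector is d = (6, -15, 42).
AP = (-7, -9, 46); AP·d = 2025, |AP|² = 2246, |d|² = 2025.
distance² = |AP|² − (AP·d)²/|d|² = 2246 − 4100625/2025 = 221, so the distance is √221.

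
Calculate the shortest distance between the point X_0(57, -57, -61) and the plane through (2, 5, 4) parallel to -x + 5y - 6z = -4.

25√62/62

Parallel planes share the normal n = (-1, 5, -6); since (2, 5, 4) lies on the plane, its equation is -x + 5y - 6z = -1.
Then n·(57, -57, -61) - (-1) = 25.
|n| = √(1 + 25 + 36) = √62, so the distance is |25|/√62 = 25/√62.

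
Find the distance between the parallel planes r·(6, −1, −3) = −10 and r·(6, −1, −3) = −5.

5/√46

With common normal n = (6, −1, −3) (|n| = √46), the distance is |(-10) − (-5)|/|n| = 5/√46.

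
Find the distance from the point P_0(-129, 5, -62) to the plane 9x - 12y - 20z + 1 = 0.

Normal vector n = (9, -12, -20), and n·(-129, 5, -62) - (-1) = 20.
|n| = √(81 + 144 + 400) = 25, so the distance is |20|/25 = 4/5.

4/5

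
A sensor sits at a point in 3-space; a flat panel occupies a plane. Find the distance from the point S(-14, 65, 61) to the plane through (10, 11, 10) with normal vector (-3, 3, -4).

The plane has equation n·(r − (10, 11, 10)) = 0, i.e. n·r = -37.
Then n·(-14, 65, 61) - (-37) = 30.
|n| = √(9 + 9 + 16) = √34, so the distance is |30|/√34 = 30/√34.

30/√34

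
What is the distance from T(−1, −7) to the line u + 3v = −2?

2√10

The normal to the line is n = (1, 3) with |n| = √10.
|n·T − (-2)| = |-22 − (-2)| = 20, so the distance is 20/√10 = 2√10.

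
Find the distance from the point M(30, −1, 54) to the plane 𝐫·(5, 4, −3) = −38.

11√2/5

Normal vector n = (5, 4, −3), and n·(30, −1, 54) − (−38) = 22.
|n| = √(25 + 16 + 9) = 5√2, so the distance is |22|/(5√2) = 11√2/5.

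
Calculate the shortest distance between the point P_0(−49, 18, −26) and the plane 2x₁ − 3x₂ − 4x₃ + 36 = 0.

d = |2·(-49) + (-3)·18 + (-4)·(-26) − (-36)| / √(4 + 9 + 16) = |-12| / √29 = 12/√29.

12√29/29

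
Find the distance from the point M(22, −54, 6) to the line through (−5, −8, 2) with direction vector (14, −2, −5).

√1961

Direction vector d = (14, −2, −5).
AP = (27, −46, 4); AP·d = 450, |AP|² = 2861, |d|² = 225.
distance² = |AP|² − (AP·d)²/|d|² = 2861 − 202500/225 = 1961, so the distance is √1961.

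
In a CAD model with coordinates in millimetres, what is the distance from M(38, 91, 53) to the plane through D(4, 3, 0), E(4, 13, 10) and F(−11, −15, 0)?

DE = (0, 10, 10) and DF = (−15, −18, 0), so a normal is n = DE × DF = (180, −150, 150).
Then n·(38, 91, 53) − 270 = 870.
|n| = √(32400 + 22500 + 22500) = 30√86, so the distance is |870|/(30√86) = 29√86/86.

29/√86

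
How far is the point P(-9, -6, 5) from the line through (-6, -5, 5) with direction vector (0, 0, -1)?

Direction vector d = (0, 0, -1).
AP = (-3, -1, 0); AP·d = 0, |AP|² = 10, |d|² = 1.
distance² = |AP|² − (AP·d)²/|d|² = 10 − 0/1 = 10, so the distance is √10.

√10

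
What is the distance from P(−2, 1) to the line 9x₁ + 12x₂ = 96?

34/5

d = |9·(-2) + 12·1 − 96| / √(81 + 144) = |-102|/15 = 34/5.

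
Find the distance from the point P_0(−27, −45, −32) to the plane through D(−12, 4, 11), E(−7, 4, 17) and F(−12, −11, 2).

DE = (5, 0, 6) and DF = (0, −15, −9), so a normal is n = DE × DF = (90, 45, −75).
n = (90, 45, −75); n·P − (-1725) = -330; |n| = 15√70; distance = 330/(15√70) = 22/√70.

22/√70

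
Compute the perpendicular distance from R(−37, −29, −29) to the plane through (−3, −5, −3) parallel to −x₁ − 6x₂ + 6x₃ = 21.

22√73/73

Parallel planes share the normal n = (−1, −6, 6); since (−3, −5, −3) lies on the plane, its equation is −x₁ − 6x₂ + 6x₃ = 15.
Then n·(−37, −29, −29) − 15 = 22.
|n| = √(1 + 36 + 36) = √73, so the distance is |22|/√73 = 22√73/73.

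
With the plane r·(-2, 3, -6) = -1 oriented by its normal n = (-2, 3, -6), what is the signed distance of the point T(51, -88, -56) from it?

-29/7

n·T − (-1) = -29.
|n| = 7, so the signed distance is -29/7.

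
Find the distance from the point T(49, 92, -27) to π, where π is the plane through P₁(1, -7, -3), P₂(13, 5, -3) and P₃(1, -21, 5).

P₁P₂ = (12, 12, 0) and P₁P₃ = (0, -14, 8), so a normal is n = P₁P₂ × P₁P₃ = (96, -96, -168).
n = (96, -96, -168); n·P − 1272 = -864; |n| = 216; distance = 864/216 = 4.

4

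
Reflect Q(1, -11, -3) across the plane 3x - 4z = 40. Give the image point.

(7, -11, -11)

With n = (3, 0, -4), the signed offset is (n·Q − 40)/|n|² = -25/25 = -1.
Q' = Q − 2t·n = (1, -11, -3) − (-2)·(3, 0, -4) = (7, -11, -11).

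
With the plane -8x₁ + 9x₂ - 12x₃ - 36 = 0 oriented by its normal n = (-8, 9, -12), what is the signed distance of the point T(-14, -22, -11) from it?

n·T − 36 = 10.
|n| = 17, so the signed distance is 10/17.

10/17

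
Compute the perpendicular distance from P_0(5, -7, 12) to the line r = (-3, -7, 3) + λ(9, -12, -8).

√145

Direction vector d = (9, -12, -8).
AP = (8, 0, 9); AP·d = 0, |AP|² = 145, |d|² = 289.
distance² = |AP|² − (AP·d)²/|d|² = 145 − 0/289 = 145, so the distance is √145.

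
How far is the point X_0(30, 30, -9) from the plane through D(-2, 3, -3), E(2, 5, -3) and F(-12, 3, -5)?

DE = (4, 2, 0) and DF = (-10, 0, -2), so a normal is n = DE × DF = (-4, 8, 20).
n = (-4, 8, 20); n·P − (-28) = -32; |n| = 4√30; distance = 32/(4√30) = 4√30/15.

4√30/15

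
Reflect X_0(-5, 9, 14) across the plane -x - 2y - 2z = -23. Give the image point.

With n = (-1, -2, -2), the signed offset is (n·X_0 − (-23))/|n|² = -18/9 = -2.
X_0' = X_0 − 2t·n = (-5, 9, 14) − (-4)·(-1, -2, -2) = (-9, 1, 6).

(-9, 1, 6)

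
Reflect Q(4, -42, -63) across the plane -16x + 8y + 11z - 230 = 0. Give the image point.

(-92, 6, 3)

With n = (-16, 8, 11), the signed offset is (n·Q − 230)/|n|² = -1323/441 = -3.
Q' = Q − 2t·n = (4, -42, -63) − (-6)·(-16, 8, 11) = (-92, 6, 3).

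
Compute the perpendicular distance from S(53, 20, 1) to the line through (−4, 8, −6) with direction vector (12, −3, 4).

3√82

Direction vector d = (12, −3, 4).
AP = (57, 12, 7), and AP × d = (69, −144, −315).
|AP × d|² = 124722 and |d|² = 169, so the distance is √(124722/169) = √738 = 3√82.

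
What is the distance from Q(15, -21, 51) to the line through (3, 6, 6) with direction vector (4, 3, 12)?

Direction vector d = (4, 3, 12).
AP = (12, -27, 45); AP·d = 507, |AP|² = 2898, |d|² = 169.
distance² = |AP|² − (AP·d)²/|d|² = 2898 − 257049/169 = 1377, so the distance is 9√17.

9√17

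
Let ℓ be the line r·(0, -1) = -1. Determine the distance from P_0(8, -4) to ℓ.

d = |0·8 + (-1)·(-4) − (-1)| / √(0 + 1) = |5|/1 = 5.

5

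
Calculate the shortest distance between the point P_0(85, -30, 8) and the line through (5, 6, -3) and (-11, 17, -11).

√761

A direction vector is d = (-16, 11, -8).
AP = (80, -36, 11); AP·d = -1764, |AP|² = 7817, |d|² = 441.
distance² = |AP|² − (AP·d)²/|d|² = 7817 − 3111696/441 = 761, so the distance is √761.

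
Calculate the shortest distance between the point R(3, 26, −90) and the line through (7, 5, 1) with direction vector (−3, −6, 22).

Direction vector d = (−3, −6, 22).
AP = (−4, 21, −91), and AP × d = (−84, 361, 87).
|AP × d|² = 144946 and |d|² = 529, so the distance is √(144946/529) = √274.

√274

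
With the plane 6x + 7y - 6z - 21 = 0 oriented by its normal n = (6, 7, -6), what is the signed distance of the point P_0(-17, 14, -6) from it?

1

n·P_0 − 21 = 11.
|n| = 11, so the signed distance is 11/11 = 1.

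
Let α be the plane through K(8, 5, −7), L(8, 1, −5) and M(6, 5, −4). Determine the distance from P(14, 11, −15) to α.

KL = (0, −4, 2) and KM = (−2, 0, 3), so a normal is n = KL × KM = (−12, −4, −8).
d = |(-12)·14 + (-4)·11 + (-8)·(-15) − (-60)| / √(144 + 16 + 64) = |-32| / (4√14) = 4√14/7.

4√14/7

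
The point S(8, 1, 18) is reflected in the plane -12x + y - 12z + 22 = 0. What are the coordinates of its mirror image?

With n = (-12, 1, -12), the signed offset is (n·S − (-22))/|n|² = -289/289 = -1.
S' = S − 2t·n = (8, 1, 18) − (-2)·(-12, 1, -12) = (-16, 3, -6).

(-16, 3, -6)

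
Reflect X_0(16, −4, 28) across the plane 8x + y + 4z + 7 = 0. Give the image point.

(-32, -10, 4)

n = (8, 1, 4), |n|² = 81, n·X_0 − (-7) = 243, so t = 243/81 = 3.
Foot F = X_0 − 3·n = (−8, −7, 16); the reflection is 2F − X_0 = (−32, −10, 4).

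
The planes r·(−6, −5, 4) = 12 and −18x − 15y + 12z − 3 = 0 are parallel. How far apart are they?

11/√77

Divide the second equation by 3 to match normals: −6x − 5y + 4z = 1.
Both planes have normal n = (−6, −5, 4), |n| = √77. Any point on the first plane is at distance |1 − 12|/|n| = 11/√77 = √77/7 from the second.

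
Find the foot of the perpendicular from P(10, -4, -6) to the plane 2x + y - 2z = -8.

n = (2, 1, -2), |n|² = 9, and n·P − (-8) = 36.
t = 36/9 = 4, so the foot is P − t·n = (10, -4, -6) − 4·(2, 1, -2) = (2, -8, 2).

(2, -8, 2)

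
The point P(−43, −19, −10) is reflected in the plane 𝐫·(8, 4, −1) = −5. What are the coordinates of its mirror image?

With n = (8, 4, −1), the signed offset is (n·P − (-5))/|n|² = -405/81 = -5.
P' = P − 2t·n = (−43, −19, −10) − (-10)·(8, 4, −1) = (37, 21, −20).

(37, 21, -20)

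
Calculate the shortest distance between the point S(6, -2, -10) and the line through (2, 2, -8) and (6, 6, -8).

A direction vector is d = (4, 4, 0).
AP = (4, -4, -2); AP·d = 0, |AP|² = 36, |d|² = 32.
distance² = |AP|² − (AP·d)²/|d|² = 36 − 0/32 = 36, so the distance is 6.

6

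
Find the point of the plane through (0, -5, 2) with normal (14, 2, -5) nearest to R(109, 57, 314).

(517/5, 281/5, 316)

The perpendicular from R has direction n = (14, 2, -5): r = (109, 57, 314) + μ(14, 2, -5).
Substitute into the plane: n·(R + μn) = -20 gives 70 + 225μ = -20, so μ = -2/5.
Foot = (109, 57, 314) + (-2/5)·(14, 2, -5) = (517/5, 281/5, 316).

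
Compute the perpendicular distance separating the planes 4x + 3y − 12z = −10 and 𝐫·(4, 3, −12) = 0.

10/13

Both planes have normal n = (4, 3, −12), |n| = 13. Any point on the first plane is at distance |0 − (-10)|/|n| = 10/13 from the second.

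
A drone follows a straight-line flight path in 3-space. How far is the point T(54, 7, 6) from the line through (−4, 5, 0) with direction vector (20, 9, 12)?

Direction vector d = (20, 9, 12).
AP = (58, 2, 6); AP·d = 1250, |AP|² = 3404, |d|² = 625.
distance² = |AP|² − (AP·d)²/|d|² = 3404 − 1562500/625 = 904, so the distance is 2√226.

2√226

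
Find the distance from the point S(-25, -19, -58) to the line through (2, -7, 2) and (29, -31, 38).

A direction vector is d = (27, -24, 36).
AP = (-27, -12, -60); AP·d = -2601, |AP|² = 4473, |d|² = 2601.
distance² = |AP|² − (AP·d)²/|d|² = 4473 − 6765201/2601 = 1872, so the distance is 12√13.

12√13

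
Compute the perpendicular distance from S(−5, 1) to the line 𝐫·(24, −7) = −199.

d = |24·(-5) + (-7)·1 − (-199)| / √(576 + 49) = |72|/25 = 72/25.

72/25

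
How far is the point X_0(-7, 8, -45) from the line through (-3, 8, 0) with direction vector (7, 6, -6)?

Direction vector d = (7, 6, -6).
AP = (-4, 0, -45); AP·d = 242, |AP|² = 2041, |d|² = 121.
distance² = |AP|² − (AP·d)²/|d|² = 2041 − 58564/121 = 1557, so the distance is 3√173.

3√173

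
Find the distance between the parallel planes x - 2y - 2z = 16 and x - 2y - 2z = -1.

17/3

Both planes have normal n = (1, -2, -2), |n| = 3. Any point on the first plane is at distance |(-1) − 16|/|n| = 17/3 from the second.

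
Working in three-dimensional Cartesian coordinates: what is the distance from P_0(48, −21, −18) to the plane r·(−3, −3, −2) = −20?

25√22/22

Normal vector n = (−3, −3, −2), and n·(48, −21, −18) − (−20) = −25.
|n| = √(9 + 9 + 4) = √22, so the distance is |-25|/√22 = 25√22/22.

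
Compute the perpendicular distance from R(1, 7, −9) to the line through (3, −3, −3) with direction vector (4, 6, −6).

Direction vector d = (4, 6, −6).
AP = (−2, 10, −6), and AP × d = (−24, −36, −52).
|AP × d|² = 4576 and |d|² = 88, so the distance is √(4576/88) = √52 = 2√13.

2√13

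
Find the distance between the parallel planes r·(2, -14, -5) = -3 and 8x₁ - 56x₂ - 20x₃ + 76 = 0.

16/15

Divide the second equation by 4 to match normals: 2x₁ - 14x₂ - 5x₃ = -19.
Both planes have normal n = (2, -14, -5), |n| = 15. Any point on the first plane is at distance |(-19) − (-3)|/|n| = 16/15 from the second.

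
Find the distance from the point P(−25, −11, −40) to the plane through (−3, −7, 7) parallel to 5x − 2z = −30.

16/√29

Parallel planes share the normal n = (5, 0, −2); since (−3, −7, 7) lies on the plane, its equation is 5x − 2z = -29.
d = |5·(-25) + (-2)·(-40) − (-29)| / √(25 + 0 + 4) = |-16| / √29 = 16√29/29.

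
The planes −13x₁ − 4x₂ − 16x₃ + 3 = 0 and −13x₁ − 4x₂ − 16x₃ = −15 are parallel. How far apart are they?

With common normal n = (−13, −4, −16) (|n| = 21), the distance is |(-3) − (-15)|/|n| = 12/21 = 4/7.

4/7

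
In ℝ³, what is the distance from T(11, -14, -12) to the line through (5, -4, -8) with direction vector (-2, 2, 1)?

2√2

Direction vector d = (-2, 2, 1).
AP = (6, -10, -4), and AP × d = (-2, 2, -8).
|AP × d|² = 72 and |d|² = 9, so the distance is √(72/9) = √8 = 2√2.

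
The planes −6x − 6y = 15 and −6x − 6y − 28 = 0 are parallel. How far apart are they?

Both planes have normal n = (−6, −6, 0), |n| = 6√2. Any point on the first plane is at distance |28 − 15|/|n| = 13/(6√2) = 13√2/12 from the second.

13/(6√2)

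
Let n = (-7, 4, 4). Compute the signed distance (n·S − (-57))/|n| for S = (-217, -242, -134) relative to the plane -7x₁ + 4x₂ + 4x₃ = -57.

n·S − (-57) = 72.
|n| = 9, so the signed distance is 72/9 = 8.

8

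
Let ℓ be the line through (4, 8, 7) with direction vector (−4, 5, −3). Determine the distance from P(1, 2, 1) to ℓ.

Direction vector d = (−4, 5, −3).
AP = (−3, −6, −6), and AP × d = (48, 15, −39).
|AP × d|² = 4050 and |d|² = 50, so the distance is √(4050/50) = √81 = 9.

9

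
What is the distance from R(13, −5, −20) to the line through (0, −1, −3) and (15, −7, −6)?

A direction vector is d = (15, −6, −3).
AP = (13, −4, −17); AP·d = 270, |AP|² = 474, |d|² = 270.
distance² = |AP|² − (AP·d)²/|d|² = 474 − 72900/270 = 204, so the distance is 2√51.

2√51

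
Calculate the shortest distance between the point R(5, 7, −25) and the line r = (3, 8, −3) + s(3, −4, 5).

Direction vector d = (3, −4, 5).
AP = (2, −1, −22); AP·d = -100, |AP|² = 489, |d|² = 50.
distance² = |AP|² − (AP·d)²/|d|² = 489 − 10000/50 = 289, so the distance is 17.

17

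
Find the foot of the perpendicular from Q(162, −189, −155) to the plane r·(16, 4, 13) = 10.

The perpendicular from Q has direction n = (16, 4, 13): r = (162, −189, −155) + μ(16, 4, 13).
Substitute into the plane: n·(Q + μn) = 10 gives -179 + 441μ = 10, so μ = 3/7.
Foot = (162, −189, −155) + (3/7)·(16, 4, 13) = (1182/7, −1311/7, −1046/7).

(1182/7, -1311/7, -1046/7)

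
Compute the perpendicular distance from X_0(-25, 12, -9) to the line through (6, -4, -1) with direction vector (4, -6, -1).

Direction vector d = (4, -6, -1).
AP = (-31, 16, -8), and AP × d = (-64, -63, 122).
|AP × d|² = 22949 and |d|² = 53, so the distance is √(22949/53) = √433.

√433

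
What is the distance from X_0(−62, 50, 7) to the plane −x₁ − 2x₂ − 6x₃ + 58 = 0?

22√41/41

Normal vector n = (−1, −2, −6), and n·(−62, 50, 7) − (−58) = −22.
|n| = √(1 + 4 + 36) = √41, so the distance is |-22|/√41 = 22/√41.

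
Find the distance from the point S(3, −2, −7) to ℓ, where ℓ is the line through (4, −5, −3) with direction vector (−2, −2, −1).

√26

Direction vector d = (−2, −2, −1).
AP = (−1, 3, −4), and AP × d = (−11, 7, 8).
|AP × d|² = 234 and |d|² = 9, so the distance is √(234/9) = √26.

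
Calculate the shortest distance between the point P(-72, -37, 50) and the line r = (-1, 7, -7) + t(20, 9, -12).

√226

Direction vector d = (20, 9, -12).
AP = (-71, -44, 57), and AP × d = (15, 288, 241).
|AP × d|² = 141250 and |d|² = 625, so the distance is √(141250/625) = √226.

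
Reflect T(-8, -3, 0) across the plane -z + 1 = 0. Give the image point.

(-8, -3, 2)

n = (0, 0, -1), |n|² = 1, n·T − (-1) = 1, so t = 1/1 = 1.
Foot F = T − 1·n = (-8, -3, 1); the reflection is 2F − T = (-8, -3, 2).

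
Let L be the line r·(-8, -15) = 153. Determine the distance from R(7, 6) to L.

299/17

d = |(-8)·7 + (-15)·6 − 153| / √(64 + 225) = |-299|/17 = 299/17.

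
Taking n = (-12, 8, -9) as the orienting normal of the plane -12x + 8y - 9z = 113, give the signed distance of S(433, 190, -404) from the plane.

-9

n·S − 113 = -153.
|n| = 17, so the signed distance is -153/17 = -9.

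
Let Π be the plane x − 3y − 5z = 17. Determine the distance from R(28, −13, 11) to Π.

Normal vector n = (1, −3, −5), and n·(28, −13, 11) − 17 = −5.
|n| = √(1 + 9 + 25) = √35, so the distance is |-5|/√35 = 5/√35.

5/√35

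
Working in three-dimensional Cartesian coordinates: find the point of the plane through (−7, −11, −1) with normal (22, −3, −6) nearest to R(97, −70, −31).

n = (22, −3, −6), |n|² = 529, and n·R − (-115) = 2645.
t = 2645/529 = 5, so the foot is R − t·n = (97, −70, −31) − 5·(22, −3, −6) = (−13, −55, −1).

(-13, -55, -1)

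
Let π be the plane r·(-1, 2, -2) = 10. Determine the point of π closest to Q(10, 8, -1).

(88/9, 76/9, -13/9)

n = (-1, 2, -2), |n|² = 9, and n·Q − 10 = -2.
t = -2/9, so the foot is Q − t·n = (10, 8, -1) − (-2/9)·(-1, 2, -2) = (88/9, 76/9, -13/9).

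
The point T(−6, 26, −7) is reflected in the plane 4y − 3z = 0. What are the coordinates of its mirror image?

With n = (0, 4, −3), the signed offset is (n·T − 0)/|n|² = 125/25 = 5.
T' = T − 2t·n = (−6, 26, −7) − 10·(0, 4, −3) = (−6, −14, 23).

(-6, -14, 23)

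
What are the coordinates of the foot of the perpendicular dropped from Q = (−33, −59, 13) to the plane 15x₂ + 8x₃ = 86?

(-33, -14, 37)

The perpendicular from Q has direction n = (0, 15, 8): r = (−33, −59, 13) + λ(0, 15, 8).
Substitute into the plane: n·(Q + λn) = 86 gives -781 + 289λ = 86, so λ = 3.
Foot = (−33, −59, 13) + 3·(0, 15, 8) = (−33, −14, 37).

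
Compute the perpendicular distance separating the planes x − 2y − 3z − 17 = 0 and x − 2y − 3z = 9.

Both planes have normal n = (1, −2, −3), |n| = √14. Any point on the first plane is at distance |9 − 17|/|n| = 8/√14 = 4√14/7 from the second.

8/√14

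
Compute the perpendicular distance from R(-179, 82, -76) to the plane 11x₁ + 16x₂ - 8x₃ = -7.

2

n = (11, 16, -8); n·P − (-7) = -42; |n| = 21; distance = 42/21 = 2.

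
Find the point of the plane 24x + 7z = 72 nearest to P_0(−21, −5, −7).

The perpendicular from P_0 has direction n = (24, 0, 7): r = (−21, −5, −7) + λ(24, 0, 7).
Substitute into the plane: n·(P_0 + λn) = 72 gives -553 + 625λ = 72, so λ = 1.
Foot = (−21, −5, −7) + 1·(24, 0, 7) = (3, −5, 0).

(3, -5, 0)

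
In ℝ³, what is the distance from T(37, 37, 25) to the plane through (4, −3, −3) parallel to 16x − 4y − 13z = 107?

4/21

Parallel planes share the normal n = (16, −4, −13); since (4, −3, −3) lies on the plane, its equation is 16x − 4y − 13z = 115.
d = |16·37 + (-4)·37 + (-13)·25 − 115| / √(256 + 16 + 169) = |4| / 21 = 4/21.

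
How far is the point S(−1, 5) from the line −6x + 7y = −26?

The normal to the line is n = (−6, 7) with |n| = √85.
|n·S − (-26)| = |41 − (-26)| = 67, so the distance is 67/√85.

67/√85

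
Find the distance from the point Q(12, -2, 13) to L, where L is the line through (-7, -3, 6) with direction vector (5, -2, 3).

Direction vector d = (5, -2, 3).
AP = (19, 1, 7), and AP × d = (17, -22, -43).
|AP × d|² = 2622 and |d|² = 38, so the distance is √(2622/38) = √69.

√69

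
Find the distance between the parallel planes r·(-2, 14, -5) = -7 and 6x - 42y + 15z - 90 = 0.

Divide the second equation by -3 to match normals: -2x + 14y - 5z = -30.
Both planes have normal n = (-2, 14, -5), |n| = 15. Any point on the first plane is at distance |(-30) − (-7)|/|n| = 23/15 from the second.

23/15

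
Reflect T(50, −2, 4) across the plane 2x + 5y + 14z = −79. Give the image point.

n = (2, 5, 14), |n|² = 225, n·T − (-79) = 225, so t = 225/225 = 1.
Foot F = T − 1·n = (48, −7, −10); the reflection is 2F − T = (46, −12, −24).

(46, -12, -24)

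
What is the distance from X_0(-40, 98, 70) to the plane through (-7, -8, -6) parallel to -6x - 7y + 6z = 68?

8

Parallel planes share the normal n = (-6, -7, 6); since (-7, -8, -6) lies on the plane, its equation is -6x - 7y + 6z = 62.
Then n·(-40, 98, 70) - 62 = -88.
|n| = √(36 + 49 + 36) = 11, so the distance is |-88|/11 = 8.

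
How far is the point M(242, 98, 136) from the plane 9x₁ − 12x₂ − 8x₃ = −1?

5

d = |9·242 + (-12)·98 + (-8)·136 − (-1)| / √(81 + 144 + 64) = |-85| / 17 = 5.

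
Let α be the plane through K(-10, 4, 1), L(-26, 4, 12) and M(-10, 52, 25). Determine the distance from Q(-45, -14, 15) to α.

KL = (-16, 0, 11) and KM = (0, 48, 24), so a normal is n = KL × KM = (-528, 384, -768).
Then n·(-45, -14, 15) - 6048 = 816.
|n| = √(278784 + 147456 + 589824) = 1008, so the distance is |816|/1008 = 17/21.

17/21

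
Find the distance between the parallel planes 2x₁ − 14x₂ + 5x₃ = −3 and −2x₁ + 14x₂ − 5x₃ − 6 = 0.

Divide the second equation by -1 to match normals: 2x₁ − 14x₂ + 5x₃ = -6.
Both planes have normal n = (2, −14, 5), |n| = 15. Any point on the first plane is at distance |(-6) − (-3)|/|n| = 3/15 = 1/5 from the second.

1/5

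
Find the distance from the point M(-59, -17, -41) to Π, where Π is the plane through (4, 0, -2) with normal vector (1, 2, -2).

19/3

The plane has equation n·(r − (4, 0, -2)) = 0, i.e. n·r = 8.
d = |1·(-59) + 2·(-17) + (-2)·(-41) − 8| / √(1 + 4 + 4) = |-19| / 3 = 19/3.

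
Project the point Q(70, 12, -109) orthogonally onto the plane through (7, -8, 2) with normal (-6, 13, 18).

(46, 64, -37)

The perpendicular from Q has direction n = (-6, 13, 18): r = (70, 12, -109) + μ(-6, 13, 18).
Substitute into the plane: n·(Q + μn) = -110 gives -2226 + 529μ = -110, so μ = 4.
Foot = (70, 12, -109) + 4·(-6, 13, 18) = (46, 64, -37).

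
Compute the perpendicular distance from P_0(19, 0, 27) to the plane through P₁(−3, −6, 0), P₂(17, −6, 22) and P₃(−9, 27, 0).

P₁P₂ = (20, 0, 22) and P₁P₃ = (−6, 33, 0), so a normal is n = P₁P₂ × P₁P₃ = (−726, −132, 660).
d = |(-726)·19 + (-132)·0 + 660·27 − 2970| / √(527076 + 17424 + 435600) = |1056| / 990 = 16/15.

16/15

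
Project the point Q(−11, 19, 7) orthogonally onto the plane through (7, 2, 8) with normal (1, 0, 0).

(7, 19, 7)

n = (1, 0, 0), |n|² = 1, and n·Q − 7 = -18.
t = -18/1 = -18, so the foot is Q − t·n = (−11, 19, 7) − (-18)·(1, 0, 0) = (7, 19, 7).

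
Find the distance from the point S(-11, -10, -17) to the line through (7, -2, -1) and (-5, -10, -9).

4√2

A direction vector is d = (-12, -8, -8).
AP = (-18, -8, -16), and AP × d = (-64, 48, 48).
|AP × d|² = 8704 and |d|² = 272, so the distance is √(8704/272) = √32 = 4√2.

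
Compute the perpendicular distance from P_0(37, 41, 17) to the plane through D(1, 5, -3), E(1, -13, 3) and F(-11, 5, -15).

DE = (0, -18, 6) and DF = (-12, 0, -12), so a normal is n = DE × DF = (216, -72, -216).
Then n·(37, 41, 17) - 504 = 864.
|n| = √(46656 + 5184 + 46656) = 72√19, so the distance is |864|/(72√19) = 12√19/19.

12/√19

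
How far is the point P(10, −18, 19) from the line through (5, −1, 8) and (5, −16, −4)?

A direction vector is d = (0, −15, −12).
AP = (5, −17, 11), and AP × d = (369, 60, −75).
|AP × d|² = 145386 and |d|² = 369, so the distance is √(145386/369) = √394.

√394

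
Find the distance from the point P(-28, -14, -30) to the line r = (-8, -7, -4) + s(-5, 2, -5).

3√29

Direction vector d = (-5, 2, -5).
AP = (-20, -7, -26), and AP × d = (87, 30, -75).
|AP × d|² = 14094 and |d|² = 54, so the distance is √(14094/54) = √261 = 3√29.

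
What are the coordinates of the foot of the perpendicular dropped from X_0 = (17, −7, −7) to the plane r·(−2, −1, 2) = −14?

The perpendicular from X_0 has direction n = (−2, −1, 2): r = (17, −7, −7) + t(−2, −1, 2).
Substitute into the plane: n·(X_0 + tn) = -14 gives -41 + 9t = -14, so t = 3.
Foot = (17, −7, −7) + 3·(−2, −1, 2) = (11, −10, −1).

(11, -10, -1)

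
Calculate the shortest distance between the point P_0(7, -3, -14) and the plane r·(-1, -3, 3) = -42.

2/√19

d = |(-1)·7 + (-3)·(-3) + 3·(-14) − (-42)| / √(1 + 9 + 9) = |2| / √19 = 2/√19.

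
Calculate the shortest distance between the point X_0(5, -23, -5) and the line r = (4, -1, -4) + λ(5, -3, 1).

Direction vector d = (5, -3, 1).
AP = (1, -22, -1); AP·d = 70, |AP|² = 486, |d|² = 35.
distance² = |AP|² − (AP·d)²/|d|² = 486 − 4900/35 = 346, so the distance is √346.

√346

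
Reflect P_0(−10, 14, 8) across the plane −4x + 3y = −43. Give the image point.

(30, -16, 8)

With n = (−4, 3, 0), the signed offset is (n·P_0 − (-43))/|n|² = 125/25 = 5.
P_0' = P_0 − 2t·n = (−10, 14, 8) − 10·(−4, 3, 0) = (30, −16, 8).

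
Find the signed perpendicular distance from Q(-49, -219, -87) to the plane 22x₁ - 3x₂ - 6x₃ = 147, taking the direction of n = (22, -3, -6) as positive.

n·Q − 147 = -46.
|n| = 23, so the signed distance is -46/23 = -2.

-2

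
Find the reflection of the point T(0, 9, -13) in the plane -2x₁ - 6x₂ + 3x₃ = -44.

With n = (-2, -6, 3), the signed offset is (n·T − (-44))/|n|² = -49/49 = -1.
T' = T − 2t·n = (0, 9, -13) − (-2)·(-2, -6, 3) = (-4, -3, -7).

(-4, -3, -7)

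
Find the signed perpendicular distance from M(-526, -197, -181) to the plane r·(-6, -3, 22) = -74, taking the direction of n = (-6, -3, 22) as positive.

n·M − (-74) = -161.
|n| = 23, so the signed distance is -161/23 = -7.

-7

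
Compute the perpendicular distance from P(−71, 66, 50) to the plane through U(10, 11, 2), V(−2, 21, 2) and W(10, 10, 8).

27√62/62

UV = (−12, 10, 0) and UW = (0, −1, 6), so a normal is n = UV × UW = (60, 72, 12).
Then n·(−71, 66, 50) − 1416 = −324.
|n| = √(3600 + 5184 + 144) = 12√62, so the distance is |-324|/(12√62) = 27√62/62.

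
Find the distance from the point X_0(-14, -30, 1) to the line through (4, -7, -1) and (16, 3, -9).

A direction vector is d = (12, 10, -8).
AP = (-18, -23, 2), and AP × d = (164, -120, 96).
|AP × d|² = 50512 and |d|² = 308, so the distance is √(50512/308) = √164 = 2√41.

2√41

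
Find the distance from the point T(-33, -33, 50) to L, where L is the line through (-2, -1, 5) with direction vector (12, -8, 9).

Direction vector d = (12, -8, 9).
AP = (-31, -32, 45); AP·d = 289, |AP|² = 4010, |d|² = 289.
distance² = |AP|² − (AP·d)²/|d|² = 4010 − 83521/289 = 3721, so the distance is 61.

61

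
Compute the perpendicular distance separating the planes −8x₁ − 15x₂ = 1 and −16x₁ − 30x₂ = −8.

Divide the second equation by 2 to match normals: −8x₁ − 15x₂ = -4.
Both planes have normal n = (−8, −15, 0), |n| = 17. Any point on the first plane is at distance |(-4) − 1|/|n| = 5/17 from the second.

5/17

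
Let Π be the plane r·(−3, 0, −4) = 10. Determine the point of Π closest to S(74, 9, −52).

n = (−3, 0, −4), |n|² = 25, and n·S − 10 = -24.
t = -24/25, so the foot is S − t·n = (74, 9, −52) − (-24/25)·(−3, 0, −4) = (1778/25, 9, −1396/25).

(1778/25, 9, -1396/25)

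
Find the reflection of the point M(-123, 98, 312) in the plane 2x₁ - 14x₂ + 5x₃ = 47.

n = (2, -14, 5), |n|² = 225, n·M − 47 = -105, so t = -105/225 = -7/15.
Foot F = M − (-7/15)·n = (-1831/15, 1372/15, 943/3); the reflection is 2F − M = (-1817/15, 1274/15, 950/3).

(-1817/15, 1274/15, 950/3)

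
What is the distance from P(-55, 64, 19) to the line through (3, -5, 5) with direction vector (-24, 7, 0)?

2√674

Direction vector d = (-24, 7, 0).
AP = (-58, 69, 14); AP·d = 1875, |AP|² = 8321, |d|² = 625.
distance² = |AP|² − (AP·d)²/|d|² = 8321 − 3515625/625 = 2696, so the distance is 2√674.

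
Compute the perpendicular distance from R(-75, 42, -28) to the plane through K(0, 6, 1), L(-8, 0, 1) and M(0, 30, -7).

KL = (-8, -6, 0) and KM = (0, 24, -8), so a normal is n = KL × KM = (48, -64, -192).
n = (48, -64, -192); n·P − (-576) = -336; |n| = 208; distance = 336/208 = 21/13.

21/13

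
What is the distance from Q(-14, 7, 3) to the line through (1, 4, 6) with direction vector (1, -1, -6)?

9√3

Direction vector d = (1, -1, -6).
AP = (-15, 3, -3); AP·d = 0, |AP|² = 243, |d|² = 38.
distance² = |AP|² − (AP·d)²/|d|² = 243 − 0/38 = 243, so the distance is 9√3.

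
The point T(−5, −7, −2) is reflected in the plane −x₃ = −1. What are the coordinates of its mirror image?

(-5, -7, 4)

With n = (0, 0, −1), the signed offset is (n·T − (-1))/|n|² = 3/1 = 3.
T' = T − 2t·n = (−5, −7, −2) − 6·(0, 0, −1) = (−5, −7, 4).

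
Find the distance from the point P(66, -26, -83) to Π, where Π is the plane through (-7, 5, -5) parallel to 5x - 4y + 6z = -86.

Parallel planes share the normal n = (5, -4, 6); since (-7, 5, -5) lies on the plane, its equation is 5x - 4y + 6z = -85.
Then n·(66, -26, -83) - (-85) = 21.
|n| = √(25 + 16 + 36) = √77, so the distance is |21|/√77 = 3√77/11.

21/√77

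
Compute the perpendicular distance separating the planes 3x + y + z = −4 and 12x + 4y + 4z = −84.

17√11/11

Divide the second equation by 4 to match normals: 3x + y + z = -21.
Both planes have normal n = (3, 1, 1), |n| = √11. Any point on the first plane is at distance |(-21) − (-4)|/|n| = 17/√11 = 17√11/11 from the second.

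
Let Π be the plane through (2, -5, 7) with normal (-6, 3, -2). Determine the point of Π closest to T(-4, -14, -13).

n = (-6, 3, -2), |n|² = 49, and n·T − (-41) = 49.
t = 49/49 = 1, so the foot is T − t·n = (-4, -14, -13) − 1·(-6, 3, -2) = (2, -17, -11).

(2, -17, -11)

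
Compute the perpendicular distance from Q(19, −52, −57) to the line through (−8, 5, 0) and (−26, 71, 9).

3√274

A direction vector is d = (−18, 66, 9).
AP = (27, −57, −57), and AP × d = (3249, 783, 756).
|AP × d|² = 11740626 and |d|² = 4761, so the distance is √(11740626/4761) = √2466 = 3√274.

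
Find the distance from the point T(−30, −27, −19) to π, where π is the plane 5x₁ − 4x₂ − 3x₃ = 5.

√2

d = |5·(-30) + (-4)·(-27) + (-3)·(-19) − 5| / √(25 + 16 + 9) = |10| / (5√2) = √2.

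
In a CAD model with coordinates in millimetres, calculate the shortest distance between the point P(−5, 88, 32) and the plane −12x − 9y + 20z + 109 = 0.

17/25

Normal vector n = (−12, −9, 20), and n·(−5, 88, 32) − (−109) = 17.
|n| = √(144 + 81 + 400) = 25, so the distance is |17|/25 = 17/25.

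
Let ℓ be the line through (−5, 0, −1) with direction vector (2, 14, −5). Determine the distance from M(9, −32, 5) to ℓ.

Direction vector d = (2, 14, −5).
AP = (14, −32, 6), and AP × d = (76, 82, 260).
|AP × d|² = 80100 and |d|² = 225, so the distance is √(80100/225) = √356 = 2√89.

2√89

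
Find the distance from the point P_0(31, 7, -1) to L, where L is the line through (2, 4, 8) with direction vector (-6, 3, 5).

Direction vector d = (-6, 3, 5).
AP = (29, 3, -9), and AP × d = (42, -91, 105).
|AP × d|² = 21070 and |d|² = 70, so the distance is √(21070/70) = √301.

√301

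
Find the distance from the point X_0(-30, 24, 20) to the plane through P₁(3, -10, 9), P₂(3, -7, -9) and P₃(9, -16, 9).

17√73/73

P₁P₂ = (0, 3, -18) and P₁P₃ = (6, -6, 0), so a normal is n = P₁P₂ × P₁P₃ = (-108, -108, -18).
n = (-108, -108, -18); n·P − 594 = -306; |n| = 18√73; distance = 306/(18√73) = 17/√73.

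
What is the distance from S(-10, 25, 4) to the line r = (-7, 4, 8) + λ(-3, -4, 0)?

√241

Direction vector d = (-3, -4, 0).
AP = (-3, 21, -4), and AP × d = (-16, 12, 75).
|AP × d|² = 6025 and |d|² = 25, so the distance is √(6025/25) = √241.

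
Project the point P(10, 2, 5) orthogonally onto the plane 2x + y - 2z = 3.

The perpendicular from P has direction n = (2, 1, -2): r = (10, 2, 5) + t(2, 1, -2).
Substitute into the plane: n·(P + tn) = 3 gives 12 + 9t = 3, so t = -1.
Foot = (10, 2, 5) + (-1)·(2, 1, -2) = (8, 1, 7).

(8, 1, 7)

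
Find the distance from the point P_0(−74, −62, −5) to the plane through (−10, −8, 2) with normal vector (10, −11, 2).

The plane has equation n·(r − (−10, −8, 2)) = 0, i.e. n·r = -8.
Then n·(−74, −62, −5) − (−8) = −60.
|n| = √(100 + 121 + 4) = 15, so the distance is |-60|/15 = 4.

4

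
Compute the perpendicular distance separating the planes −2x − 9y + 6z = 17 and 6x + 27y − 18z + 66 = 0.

Divide the second equation by -3 to match normals: −2x − 9y + 6z = 22.
Both planes have normal n = (−2, −9, 6), |n| = 11. Any point on the first plane is at distance |22 − 17|/|n| = 5/11 from the second.

5/11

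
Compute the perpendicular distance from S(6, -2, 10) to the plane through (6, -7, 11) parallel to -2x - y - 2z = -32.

1

Parallel planes share the normal n = (-2, -1, -2); since (6, -7, 11) lies on the plane, its equation is -2x - y - 2z = -27.
Then n·(6, -2, 10) - (-27) = -3.
|n| = √(4 + 1 + 4) = 3, so the distance is |-3|/3 = 1.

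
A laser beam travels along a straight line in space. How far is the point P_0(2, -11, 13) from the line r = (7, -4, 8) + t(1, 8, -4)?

3√2

Direction vector d = (1, 8, -4).
AP = (-5, -7, 5), and AP × d = (-12, -15, -33).
|AP × d|² = 1458 and |d|² = 81, so the distance is √(1458/81) = √18 = 3√2.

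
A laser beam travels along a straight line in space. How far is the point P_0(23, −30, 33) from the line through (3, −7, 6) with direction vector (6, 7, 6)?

√1537

Direction vector d = (6, 7, 6).
AP = (20, −23, 27), and AP × d = (−327, 42, 278).
|AP × d|² = 185977 and |d|² = 121, so the distance is √(185977/121) = √1537.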